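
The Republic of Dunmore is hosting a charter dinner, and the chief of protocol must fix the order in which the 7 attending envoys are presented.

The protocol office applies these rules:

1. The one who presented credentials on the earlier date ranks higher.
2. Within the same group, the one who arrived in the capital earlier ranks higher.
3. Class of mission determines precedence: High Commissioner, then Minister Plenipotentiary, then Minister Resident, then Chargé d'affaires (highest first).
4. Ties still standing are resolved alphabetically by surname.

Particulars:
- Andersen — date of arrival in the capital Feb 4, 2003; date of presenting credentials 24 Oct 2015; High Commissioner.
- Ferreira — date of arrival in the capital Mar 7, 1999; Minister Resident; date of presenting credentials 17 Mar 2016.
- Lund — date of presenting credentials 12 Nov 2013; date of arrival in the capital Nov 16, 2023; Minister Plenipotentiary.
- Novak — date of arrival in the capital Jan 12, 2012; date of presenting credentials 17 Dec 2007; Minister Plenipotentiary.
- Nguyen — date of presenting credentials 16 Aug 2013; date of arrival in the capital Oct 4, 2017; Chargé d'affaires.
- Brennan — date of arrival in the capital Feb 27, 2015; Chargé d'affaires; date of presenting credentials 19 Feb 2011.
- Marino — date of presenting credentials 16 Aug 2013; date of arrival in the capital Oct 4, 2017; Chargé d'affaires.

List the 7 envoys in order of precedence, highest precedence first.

By date of presenting credentials (earlier first): Novak (17 Dec 2007); then Brennan (19 Feb 2011); then Marino and Nguyen (both 16 Aug 2013); then Lund (12 Nov 2013); then Andersen (24 Oct 2015); then Ferreira (17 Mar 2016).
Marino and Nguyen both have date of arrival in the capital Oct 4, 2017, so the next rule applies.
Marino and Nguyen are each Chargé d'affaires, so the next rule applies.
Among Marino and Nguyen, alphabetically by surname: Marino before Nguyen.
Full order: Novak, Brennan, Marino, Nguyen, Lund, Andersen, Ferreira.

Novak, Brennan, Marino, Nguyen, Lund, Andersen, Ferreira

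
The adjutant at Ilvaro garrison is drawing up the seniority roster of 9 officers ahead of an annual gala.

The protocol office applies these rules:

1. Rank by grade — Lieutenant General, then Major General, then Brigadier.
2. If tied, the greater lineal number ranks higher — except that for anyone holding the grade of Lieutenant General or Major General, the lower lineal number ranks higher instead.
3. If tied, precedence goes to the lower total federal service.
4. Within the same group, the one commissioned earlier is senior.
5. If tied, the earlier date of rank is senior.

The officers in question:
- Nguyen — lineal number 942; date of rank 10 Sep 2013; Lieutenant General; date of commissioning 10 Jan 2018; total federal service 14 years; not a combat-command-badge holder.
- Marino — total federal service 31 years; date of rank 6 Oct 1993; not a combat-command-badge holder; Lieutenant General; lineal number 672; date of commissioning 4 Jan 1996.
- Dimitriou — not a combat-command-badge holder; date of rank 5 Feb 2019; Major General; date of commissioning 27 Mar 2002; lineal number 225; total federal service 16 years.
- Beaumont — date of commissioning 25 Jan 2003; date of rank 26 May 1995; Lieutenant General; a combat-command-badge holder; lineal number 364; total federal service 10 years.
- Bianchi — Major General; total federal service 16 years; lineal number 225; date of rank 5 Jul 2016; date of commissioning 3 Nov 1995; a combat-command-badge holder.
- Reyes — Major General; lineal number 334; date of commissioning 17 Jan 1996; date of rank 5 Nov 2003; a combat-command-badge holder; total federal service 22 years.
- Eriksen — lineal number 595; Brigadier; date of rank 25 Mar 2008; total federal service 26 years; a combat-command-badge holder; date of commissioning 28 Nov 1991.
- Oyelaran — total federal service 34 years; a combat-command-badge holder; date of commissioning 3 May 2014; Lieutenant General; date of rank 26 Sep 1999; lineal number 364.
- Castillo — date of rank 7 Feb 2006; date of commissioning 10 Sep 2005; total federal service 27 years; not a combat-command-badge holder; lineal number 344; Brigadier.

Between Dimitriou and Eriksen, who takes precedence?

Dimitriou

By grade: Beaumont, Oyelaran, Marino and Nguyen (Lieutenant General); then Bianchi, Dimitriou and Reyes (Major General); then Eriksen and Castillo (Brigadier).
Among Beaumont, Oyelaran, Marino and Nguyen, by lineal number (lower first) (reversed rule for this group): Beaumont and Oyelaran (364) before Marino (672) before Nguyen (942).
Among Beaumont and Oyelaran, by total federal service (lower first): Beaumont (10 years) before Oyelaran (34 years).
Among Bianchi, Dimitriou and Reyes, by lineal number (lower first) (reversed rule for this group): Bianchi and Dimitriou (225) before Reyes (334).
Bianchi and Dimitriou both have total federal service 16 years, so the next rule applies.
Among Bianchi and Dimitriou, by date of commissioning (earlier first): Bianchi (3 Nov 1995) before Dimitriou (27 Mar 2002).
Among Eriksen and Castillo, by lineal number (higher first): Eriksen (595) before Castillo (344).
So Dimitriou takes precedence.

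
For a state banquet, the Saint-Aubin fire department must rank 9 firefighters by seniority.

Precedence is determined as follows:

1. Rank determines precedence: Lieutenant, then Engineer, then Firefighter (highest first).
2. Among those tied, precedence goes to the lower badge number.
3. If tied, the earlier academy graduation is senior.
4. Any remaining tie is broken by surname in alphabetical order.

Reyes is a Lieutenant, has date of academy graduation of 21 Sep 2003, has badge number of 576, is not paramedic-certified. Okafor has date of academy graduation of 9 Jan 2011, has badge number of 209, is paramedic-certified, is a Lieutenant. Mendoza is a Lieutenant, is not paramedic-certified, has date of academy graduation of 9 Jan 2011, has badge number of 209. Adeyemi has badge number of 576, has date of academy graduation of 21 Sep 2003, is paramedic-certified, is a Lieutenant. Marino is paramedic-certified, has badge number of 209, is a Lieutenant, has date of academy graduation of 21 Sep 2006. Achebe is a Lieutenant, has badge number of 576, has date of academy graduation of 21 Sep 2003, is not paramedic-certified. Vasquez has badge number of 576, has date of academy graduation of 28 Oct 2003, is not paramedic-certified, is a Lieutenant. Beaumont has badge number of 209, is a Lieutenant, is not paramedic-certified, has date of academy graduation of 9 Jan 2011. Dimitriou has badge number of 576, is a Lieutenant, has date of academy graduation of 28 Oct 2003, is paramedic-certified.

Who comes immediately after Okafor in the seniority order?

Achebe

By rank: Marino, Beaumont, Mendoza, Okafor, Achebe, Adeyemi, Reyes, Dimitriou and Vasquez (Lieutenant).
Among Marino, Beaumont, Mendoza, Okafor, Achebe, Adeyemi, Reyes, Dimitriou and Vasquez, by badge number (lower first): Marino, Beaumont, Mendoza and Okafor (209) before Achebe, Adeyemi, Reyes, Dimitriou and Vasquez (576).
Among Marino, Beaumont, Mendoza and Okafor, by date of academy graduation (earlier first): Marino (21 Sep 2006) before Beaumont, Mendoza and Okafor (9 Jan 2011).
Among Beaumont, Mendoza and Okafor, alphabetically by surname: Beaumont before Mendoza before Okafor.
Among Achebe, Adeyemi, Reyes, Dimitriou and Vasquez, by date of academy graduation (earlier first): Achebe, Adeyemi and Reyes (21 Sep 2003) before Dimitriou and Vasquez (28 Oct 2003).
Among Achebe, Adeyemi and Reyes, alphabetically by surname: Achebe before Adeyemi before Reyes.
Among Dimitriou and Vasquez, alphabetically by surname: Dimitriou before Vasquez.
Order: Marino, Beaumont, Mendoza, Okafor, Achebe, Adeyemi, Reyes, Dimitriou, Vasquez.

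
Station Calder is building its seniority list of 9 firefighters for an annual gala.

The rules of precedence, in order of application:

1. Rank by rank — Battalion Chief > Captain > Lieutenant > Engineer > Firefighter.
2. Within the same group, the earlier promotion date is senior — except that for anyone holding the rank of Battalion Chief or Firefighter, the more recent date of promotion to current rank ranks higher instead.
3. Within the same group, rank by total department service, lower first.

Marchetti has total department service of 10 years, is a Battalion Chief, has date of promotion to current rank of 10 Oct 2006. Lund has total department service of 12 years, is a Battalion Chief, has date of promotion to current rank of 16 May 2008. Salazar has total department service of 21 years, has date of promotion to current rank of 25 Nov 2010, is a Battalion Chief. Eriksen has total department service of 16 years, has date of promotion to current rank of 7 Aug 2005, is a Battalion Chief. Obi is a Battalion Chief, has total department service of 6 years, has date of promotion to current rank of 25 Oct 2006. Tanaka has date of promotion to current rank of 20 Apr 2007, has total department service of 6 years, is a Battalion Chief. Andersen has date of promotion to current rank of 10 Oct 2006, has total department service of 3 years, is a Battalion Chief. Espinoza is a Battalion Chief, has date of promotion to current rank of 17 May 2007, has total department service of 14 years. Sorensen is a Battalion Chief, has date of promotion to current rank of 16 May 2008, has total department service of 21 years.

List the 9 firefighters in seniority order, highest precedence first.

Salazar, Lund, Sorensen, Espinoza, Tanaka, Obi, Andersen, Marchetti, Eriksen

By rank: Salazar, Lund, Sorensen, Espinoza, Tanaka, Obi, Andersen, Marchetti and Eriksen (Battalion Chief).
Among Salazar, Lund, Sorensen, Espinoza, Tanaka, Obi, Andersen, Marchetti and Eriksen, by date of promotion to current rank (later first) (reversed rule for this group): Salazar (25 Nov 2010) before Lund and Sorensen (16 May 2008) before Espinoza (17 May 2007) before Tanaka (20 Apr 2007) before Obi (25 Oct 2006) before Andersen and Marchetti (10 Oct 2006) before Eriksen (7 Aug 2005).
Among Lund and Sorensen, by total department service (lower first): Lund (12 years) before Sorensen (21 years).
Among Andersen and Marchetti, by total department service (lower first): Andersen (3 years) before Marchetti (10 years).
Full order: Salazar, Lund, Sorensen, Espinoza, Tanaka, Obi, Andersen, Marchetti, Eriksen.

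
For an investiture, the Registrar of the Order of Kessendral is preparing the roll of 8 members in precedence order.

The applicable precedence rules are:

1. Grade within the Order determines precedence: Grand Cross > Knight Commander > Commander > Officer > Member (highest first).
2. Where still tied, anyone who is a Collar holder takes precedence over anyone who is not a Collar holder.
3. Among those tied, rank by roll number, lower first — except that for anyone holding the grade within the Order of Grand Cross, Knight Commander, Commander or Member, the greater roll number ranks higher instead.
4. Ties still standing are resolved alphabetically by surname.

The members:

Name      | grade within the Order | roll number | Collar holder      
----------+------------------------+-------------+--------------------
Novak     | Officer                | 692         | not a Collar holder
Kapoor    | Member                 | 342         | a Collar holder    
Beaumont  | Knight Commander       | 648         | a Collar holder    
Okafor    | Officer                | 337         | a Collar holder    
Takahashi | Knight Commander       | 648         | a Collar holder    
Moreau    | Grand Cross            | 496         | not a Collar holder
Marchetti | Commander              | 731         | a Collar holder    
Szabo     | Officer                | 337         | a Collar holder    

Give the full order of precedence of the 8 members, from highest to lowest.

By grade within the Order: Moreau (Grand Cross); then Beaumont and Takahashi (Knight Commander); then Marchetti (Commander); then Okafor, Szabo and Novak (Officer); then Kapoor (Member).
Beaumont and Takahashi are each a Collar holder, so the next rule applies.
Beaumont and Takahashi both have roll number 648, so the next rule applies.
Among Beaumont and Takahashi, alphabetically by surname: Beaumont before Takahashi.
Among Okafor, Szabo and Novak, a Collar holder before not a Collar holder: Okafor and Szabo (a Collar holder) before Novak (not a Collar holder).
Okafor and Szabo both have roll number 337, so the next rule applies.
Among Okafor and Szabo, alphabetically by surname: Okafor before Szabo.
Full order: Moreau, Beaumont, Takahashi, Marchetti, Okafor, Szabo, Novak, Kapoor.

Moreau, Beaumont, Takahashi, Marchetti, Okafor, Szabo, Novak, Kapoor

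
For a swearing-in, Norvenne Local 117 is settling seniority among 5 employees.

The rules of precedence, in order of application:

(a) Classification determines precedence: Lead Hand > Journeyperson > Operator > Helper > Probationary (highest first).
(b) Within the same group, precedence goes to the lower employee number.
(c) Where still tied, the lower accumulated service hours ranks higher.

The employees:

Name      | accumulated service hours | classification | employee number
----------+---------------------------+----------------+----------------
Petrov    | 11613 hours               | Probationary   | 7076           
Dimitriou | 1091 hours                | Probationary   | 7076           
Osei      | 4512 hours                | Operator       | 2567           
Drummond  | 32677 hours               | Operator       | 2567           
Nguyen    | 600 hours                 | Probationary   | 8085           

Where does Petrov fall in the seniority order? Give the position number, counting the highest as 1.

4

By classification: Osei and Drummond (Operator); then Dimitriou, Petrov and Nguyen (Probationary).
Osei and Drummond both have employee number 2567, so the next rule applies.
Among Osei and Drummond, by accumulated service hours (lower first): Osei (4512 hours) before Drummond (32677 hours).
Among Dimitriou, Petrov and Nguyen, by employee number (lower first): Dimitriou and Petrov (7076) before Nguyen (8085).
Among Dimitriou and Petrov, by accumulated service hours (lower first): Dimitriou (1091 hours) before Petrov (11613 hours).
Order: Osei, Drummond, Dimitriou, Petrov, Nguyen. So position 4.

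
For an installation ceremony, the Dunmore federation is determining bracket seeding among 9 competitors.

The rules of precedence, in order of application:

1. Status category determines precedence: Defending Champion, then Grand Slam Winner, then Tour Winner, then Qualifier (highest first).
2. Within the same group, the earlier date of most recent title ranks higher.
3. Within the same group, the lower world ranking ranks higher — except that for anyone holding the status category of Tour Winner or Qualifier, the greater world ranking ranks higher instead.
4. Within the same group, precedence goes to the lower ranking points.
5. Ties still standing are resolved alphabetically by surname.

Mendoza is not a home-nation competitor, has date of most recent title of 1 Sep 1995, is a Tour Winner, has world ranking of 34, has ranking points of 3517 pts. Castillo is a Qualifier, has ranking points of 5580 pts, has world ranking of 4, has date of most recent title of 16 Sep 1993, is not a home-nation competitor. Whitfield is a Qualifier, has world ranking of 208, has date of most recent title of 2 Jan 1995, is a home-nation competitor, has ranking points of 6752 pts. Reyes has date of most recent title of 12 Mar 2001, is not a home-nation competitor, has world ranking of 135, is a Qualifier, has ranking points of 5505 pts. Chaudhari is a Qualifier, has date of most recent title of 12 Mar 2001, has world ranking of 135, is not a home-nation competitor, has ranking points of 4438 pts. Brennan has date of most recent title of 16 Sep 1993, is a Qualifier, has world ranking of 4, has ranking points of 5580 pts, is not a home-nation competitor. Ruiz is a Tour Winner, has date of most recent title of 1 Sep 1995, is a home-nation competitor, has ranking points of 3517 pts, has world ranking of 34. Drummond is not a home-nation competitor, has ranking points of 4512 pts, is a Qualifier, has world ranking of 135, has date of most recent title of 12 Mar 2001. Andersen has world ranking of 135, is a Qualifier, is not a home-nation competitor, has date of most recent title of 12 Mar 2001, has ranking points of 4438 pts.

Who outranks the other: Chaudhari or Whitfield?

By status category: Mendoza and Ruiz (Tour Winner); then Brennan, Castillo, Whitfield, Andersen, Chaudhari, Drummond and Reyes (Qualifier).
Mendoza and Ruiz both have date of most recent title 1 Sep 1995, so the next rule applies.
Mendoza and Ruiz both have world ranking 34, so the next rule applies.
Mendoza and Ruiz both have ranking points 3517 pts, so the next rule applies.
Among Mendoza and Ruiz, alphabetically by surname: Mendoza before Ruiz.
Among Brennan, Castillo, Whitfield, Andersen, Chaudhari, Drummond and Reyes, by date of most recent title (earlier first): Brennan and Castillo (16 Sep 1993) before Whitfield (2 Jan 1995) before Andersen, Chaudhari, Drummond and Reyes (12 Mar 2001).
Brennan and Castillo both have world ranking 4, so the next rule applies.
Brennan and Castillo both have ranking points 5580 pts, so the next rule applies.
Among Brennan and Castillo, alphabetically by surname: Brennan before Castillo.
Andersen, Chaudhari, Drummond and Reyes all have world ranking 135, so the next rule applies.
Among Andersen, Chaudhari, Drummond and Reyes, by ranking points (lower first): Andersen and Chaudhari (4438 pts) before Drummond (4512 pts) before Reyes (5505 pts).
Among Andersen and Chaudhari, alphabetically by surname: Andersen before Chaudhari.
So Whitfield takes precedence.

Whitfield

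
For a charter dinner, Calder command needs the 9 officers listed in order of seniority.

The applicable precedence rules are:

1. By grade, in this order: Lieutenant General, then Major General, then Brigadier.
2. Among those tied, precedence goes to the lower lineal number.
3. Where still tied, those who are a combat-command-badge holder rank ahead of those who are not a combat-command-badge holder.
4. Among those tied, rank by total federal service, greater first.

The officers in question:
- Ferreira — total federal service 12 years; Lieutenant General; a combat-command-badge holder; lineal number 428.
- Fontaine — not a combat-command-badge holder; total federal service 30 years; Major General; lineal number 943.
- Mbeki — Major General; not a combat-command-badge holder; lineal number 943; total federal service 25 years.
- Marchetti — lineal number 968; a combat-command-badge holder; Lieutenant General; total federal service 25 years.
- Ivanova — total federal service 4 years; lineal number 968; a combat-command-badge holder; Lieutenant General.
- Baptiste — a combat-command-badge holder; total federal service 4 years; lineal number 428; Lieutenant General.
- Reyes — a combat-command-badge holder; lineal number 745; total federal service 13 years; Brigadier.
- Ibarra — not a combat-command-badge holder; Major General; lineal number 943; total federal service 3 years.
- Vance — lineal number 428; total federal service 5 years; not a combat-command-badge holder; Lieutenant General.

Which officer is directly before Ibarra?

By grade: Ferreira, Baptiste, Vance, Marchetti and Ivanova (Lieutenant General); then Fontaine, Mbeki and Ibarra (Major General); then Reyes (Brigadier).
Among Ferreira, Baptiste, Vance, Marchetti and Ivanova, by lineal number (lower first): Ferreira, Baptiste and Vance (428) before Marchetti and Ivanova (968).
Among Ferreira, Baptiste and Vance, a combat-command-badge holder before not a combat-command-badge holder: Ferreira and Baptiste (a combat-command-badge holder) before Vance (not a combat-command-badge holder).
Among Ferreira and Baptiste, by total federal service (higher first): Ferreira (12 years) before Baptiste (4 years).
Marchetti and Ivanova are each a combat-command-badge holder, so the next rule applies.
Among Marchetti and Ivanova, by total federal service (higher first): Marchetti (25 years) before Ivanova (4 years).
Fontaine, Mbeki and Ibarra all have lineal number 943, so the next rule applies.
Fontaine, Mbeki and Ibarra are each not a combat-command-badge holder, so the next rule applies.
Among Fontaine, Mbeki and Ibarra, by total federal service (higher first): Fontaine (30 years) before Mbeki (25 years) before Ibarra (3 years).
Order: Ferreira, Baptiste, Vance, Marchetti, Ivanova, Fontaine, Mbeki, Ibarra, Reyes.

Mbeki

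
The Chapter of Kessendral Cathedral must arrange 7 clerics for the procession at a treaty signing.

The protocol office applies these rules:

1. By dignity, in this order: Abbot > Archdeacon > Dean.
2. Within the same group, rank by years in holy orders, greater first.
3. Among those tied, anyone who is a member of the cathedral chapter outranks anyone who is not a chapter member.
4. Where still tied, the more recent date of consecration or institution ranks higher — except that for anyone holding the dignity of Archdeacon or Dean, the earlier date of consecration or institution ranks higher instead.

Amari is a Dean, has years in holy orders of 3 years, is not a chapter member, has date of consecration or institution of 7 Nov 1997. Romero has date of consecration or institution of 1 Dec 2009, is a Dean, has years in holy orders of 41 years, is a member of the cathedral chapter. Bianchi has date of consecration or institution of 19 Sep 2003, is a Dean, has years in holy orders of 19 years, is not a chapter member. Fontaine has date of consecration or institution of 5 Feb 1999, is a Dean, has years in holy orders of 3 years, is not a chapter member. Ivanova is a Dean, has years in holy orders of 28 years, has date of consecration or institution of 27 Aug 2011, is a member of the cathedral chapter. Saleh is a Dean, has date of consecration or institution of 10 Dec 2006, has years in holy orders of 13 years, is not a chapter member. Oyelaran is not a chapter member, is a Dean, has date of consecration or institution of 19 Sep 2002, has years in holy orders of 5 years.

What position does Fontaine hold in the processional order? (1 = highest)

By dignity: Romero, Ivanova, Bianchi, Saleh, Oyelaran, Amari and Fontaine (Dean).
Among Romero, Ivanova, Bianchi, Saleh, Oyelaran, Amari and Fontaine, by years in holy orders (higher first): Romero (41 years) before Ivanova (28 years) before Bianchi (19 years) before Saleh (13 years) before Oyelaran (5 years) before Amari and Fontaine (3 years).
Amari and Fontaine are each not a chapter member, so the next rule applies.
Among Amari and Fontaine, by date of consecration or institution (earlier first) (reversed rule for this group): Amari (7 Nov 1997) before Fontaine (5 Feb 1999).
Order: Romero, Ivanova, Bianchi, Saleh, Oyelaran, Amari, Fontaine. So position 7.

7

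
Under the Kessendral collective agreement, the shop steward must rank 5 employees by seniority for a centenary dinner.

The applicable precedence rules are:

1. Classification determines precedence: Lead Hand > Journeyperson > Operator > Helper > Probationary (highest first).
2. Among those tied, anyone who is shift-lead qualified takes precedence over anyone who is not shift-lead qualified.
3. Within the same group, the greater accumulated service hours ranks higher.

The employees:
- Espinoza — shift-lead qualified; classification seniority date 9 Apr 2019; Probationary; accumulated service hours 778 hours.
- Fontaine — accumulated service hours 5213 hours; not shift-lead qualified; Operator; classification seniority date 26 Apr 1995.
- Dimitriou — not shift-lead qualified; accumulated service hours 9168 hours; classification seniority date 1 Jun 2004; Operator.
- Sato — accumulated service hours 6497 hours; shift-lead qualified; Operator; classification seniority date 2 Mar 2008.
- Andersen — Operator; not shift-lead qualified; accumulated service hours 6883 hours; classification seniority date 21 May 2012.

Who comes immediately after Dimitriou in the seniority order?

Andersen

By classification: Sato, Dimitriou, Andersen and Fontaine (Operator); then Espinoza (Probationary).
Among Sato, Dimitriou, Andersen and Fontaine, shift-lead qualified before not shift-lead qualified: Sato (shift-lead qualified) before Dimitriou, Andersen and Fontaine (not shift-lead qualified).
Among Dimitriou, Andersen and Fontaine, by accumulated service hours (higher first): Dimitriou (9168 hours) before Andersen (6883 hours) before Fontaine (5213 hours).
Order: Sato, Dimitriou, Andersen, Fontaine, Espinoza.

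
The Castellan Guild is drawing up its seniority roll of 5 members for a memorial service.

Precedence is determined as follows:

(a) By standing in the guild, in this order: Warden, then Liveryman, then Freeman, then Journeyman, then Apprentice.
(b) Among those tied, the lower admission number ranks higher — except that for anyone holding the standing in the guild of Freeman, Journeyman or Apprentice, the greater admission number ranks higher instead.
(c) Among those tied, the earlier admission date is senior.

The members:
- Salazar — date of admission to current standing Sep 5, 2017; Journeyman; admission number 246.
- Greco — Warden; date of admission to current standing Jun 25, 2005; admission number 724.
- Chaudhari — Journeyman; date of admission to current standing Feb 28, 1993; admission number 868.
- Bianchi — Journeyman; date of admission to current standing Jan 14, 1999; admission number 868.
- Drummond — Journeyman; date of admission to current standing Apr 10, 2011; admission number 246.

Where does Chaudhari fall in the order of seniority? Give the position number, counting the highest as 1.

By standing in the guild: Greco (Warden); then Chaudhari, Bianchi, Drummond and Salazar (Journeyman).
Among Chaudhari, Bianchi, Drummond and Salazar, by admission number (higher first) (reversed rule for this group): Chaudhari and Bianchi (868) before Drummond and Salazar (246).
Among Chaudhari and Bianchi, by date of admission to current standing (earlier first): Chaudhari (Feb 28, 1993) before Bianchi (Jan 14, 1999).
Among Drummond and Salazar, by date of admission to current standing (earlier first): Drummond (Apr 10, 2011) before Salazar (Sep 5, 2017).
Order: Greco, Chaudhari, Bianchi, Drummond, Salazar. So position 2.

2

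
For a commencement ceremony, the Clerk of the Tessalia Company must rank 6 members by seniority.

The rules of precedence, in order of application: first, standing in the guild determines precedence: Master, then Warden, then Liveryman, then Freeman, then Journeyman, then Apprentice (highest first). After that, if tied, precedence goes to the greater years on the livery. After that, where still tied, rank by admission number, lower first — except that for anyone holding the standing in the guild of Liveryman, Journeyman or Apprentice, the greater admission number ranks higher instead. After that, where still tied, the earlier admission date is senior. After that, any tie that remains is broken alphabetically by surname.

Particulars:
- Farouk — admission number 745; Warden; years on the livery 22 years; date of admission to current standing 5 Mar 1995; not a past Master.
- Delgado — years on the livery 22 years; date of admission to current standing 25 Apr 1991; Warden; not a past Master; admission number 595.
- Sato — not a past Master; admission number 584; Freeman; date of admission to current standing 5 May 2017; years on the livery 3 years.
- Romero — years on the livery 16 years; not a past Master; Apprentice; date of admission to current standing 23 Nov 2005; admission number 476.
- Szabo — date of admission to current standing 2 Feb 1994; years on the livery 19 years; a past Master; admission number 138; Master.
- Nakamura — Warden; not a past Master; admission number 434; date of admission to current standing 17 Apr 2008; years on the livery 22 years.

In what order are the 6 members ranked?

Szabo, Nakamura, Delgado, Farouk, Sato, Romero

By standing in the guild: Szabo (Master); then Nakamura, Delgado and Farouk (Warden); then Sato (Freeman); then Romero (Apprentice).
Nakamura, Delgado and Farouk all have years on the livery 22 years, so the next rule applies.
Among Nakamura, Delgado and Farouk, by admission number (lower first): Nakamura (434) before Delgado (595) before Farouk (745).
Full order: Szabo, Nakamura, Delgado, Farouk, Sato, Romero.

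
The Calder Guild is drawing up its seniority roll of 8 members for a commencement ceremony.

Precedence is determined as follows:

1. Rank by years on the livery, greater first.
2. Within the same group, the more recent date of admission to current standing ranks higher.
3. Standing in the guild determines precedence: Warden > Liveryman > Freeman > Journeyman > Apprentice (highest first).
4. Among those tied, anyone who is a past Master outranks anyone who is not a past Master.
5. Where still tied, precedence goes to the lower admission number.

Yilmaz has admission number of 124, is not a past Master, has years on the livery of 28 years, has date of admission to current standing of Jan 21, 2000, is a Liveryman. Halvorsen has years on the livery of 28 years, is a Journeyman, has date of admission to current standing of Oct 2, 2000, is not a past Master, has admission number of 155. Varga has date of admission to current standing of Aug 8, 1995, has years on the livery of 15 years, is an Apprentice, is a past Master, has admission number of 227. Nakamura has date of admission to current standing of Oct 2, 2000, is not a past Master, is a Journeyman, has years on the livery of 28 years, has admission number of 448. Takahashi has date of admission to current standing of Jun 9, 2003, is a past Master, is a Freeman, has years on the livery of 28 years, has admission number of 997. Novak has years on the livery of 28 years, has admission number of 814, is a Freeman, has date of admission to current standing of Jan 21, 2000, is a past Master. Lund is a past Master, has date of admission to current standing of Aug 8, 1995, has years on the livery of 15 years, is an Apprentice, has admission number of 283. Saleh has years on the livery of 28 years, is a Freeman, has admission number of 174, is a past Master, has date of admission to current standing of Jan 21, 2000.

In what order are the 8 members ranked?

Takahashi, Halvorsen, Nakamura, Yilmaz, Saleh, Novak, Varga, Lund

By years on the livery (higher first): Takahashi, Halvorsen, Nakamura, Yilmaz, Saleh and Novak (each 28 years); then Varga and Lund (both 15 years).
Among Takahashi, Halvorsen, Nakamura, Yilmaz, Saleh and Novak, by date of admission to current standing (later first): Takahashi (Jun 9, 2003) before Halvorsen and Nakamura (Oct 2, 2000) before Yilmaz, Saleh and Novak (Jan 21, 2000).
Halvorsen and Nakamura are each Journeyman, so the next rule applies.
Halvorsen and Nakamura are each not a past Master, so the next rule applies.
Among Halvorsen and Nakamura, by admission number (lower first): Halvorsen (155) before Nakamura (448).
Among Yilmaz, Saleh and Novak, by standing in the guild: Yilmaz (Liveryman) before Saleh and Novak (Freeman).
Saleh and Novak are each a past Master, so the next rule applies.
Among Saleh and Novak, by admission number (lower first): Saleh (174) before Novak (814).
Varga and Lund both have date of admission to current standing Aug 8, 1995, so the next rule applies.
Varga and Lund are each Apprentice, so the next rule applies.
Varga and Lund are each a past Master, so the next rule applies.
Among Varga and Lund, by admission number (lower first): Varga (227) before Lund (283).
Full order: Takahashi, Halvorsen, Nakamura, Yilmaz, Saleh, Novak, Varga, Lund.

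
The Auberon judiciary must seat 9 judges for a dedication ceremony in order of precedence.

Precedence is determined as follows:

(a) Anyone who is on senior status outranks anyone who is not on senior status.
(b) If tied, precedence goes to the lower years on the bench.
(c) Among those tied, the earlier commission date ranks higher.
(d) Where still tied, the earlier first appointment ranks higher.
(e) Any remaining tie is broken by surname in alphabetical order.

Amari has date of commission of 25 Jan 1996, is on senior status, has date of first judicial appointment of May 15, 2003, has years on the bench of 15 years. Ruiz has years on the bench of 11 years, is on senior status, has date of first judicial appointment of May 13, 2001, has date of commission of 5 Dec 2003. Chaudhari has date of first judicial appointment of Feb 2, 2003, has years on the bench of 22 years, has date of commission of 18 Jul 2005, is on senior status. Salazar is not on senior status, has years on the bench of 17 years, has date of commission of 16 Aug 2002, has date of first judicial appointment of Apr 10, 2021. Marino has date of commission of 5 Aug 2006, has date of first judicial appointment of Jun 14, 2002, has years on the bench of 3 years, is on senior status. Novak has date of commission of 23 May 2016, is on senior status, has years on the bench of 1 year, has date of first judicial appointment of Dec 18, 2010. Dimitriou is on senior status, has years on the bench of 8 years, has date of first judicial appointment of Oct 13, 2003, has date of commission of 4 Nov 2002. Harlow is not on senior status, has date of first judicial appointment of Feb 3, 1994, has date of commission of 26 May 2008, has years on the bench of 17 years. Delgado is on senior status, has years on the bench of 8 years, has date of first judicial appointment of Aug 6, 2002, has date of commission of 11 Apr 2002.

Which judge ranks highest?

By the first rule: Novak, Marino, Delgado, Dimitriou, Ruiz, Amari and Chaudhari (each on senior status); then Salazar and Harlow (both not on senior status).
Among Novak, Marino, Delgado, Dimitriou, Ruiz, Amari and Chaudhari, by years on the bench (lower first): Novak (1 year) before Marino (3 years) before Delgado and Dimitriou (8 years) before Ruiz (11 years) before Amari (15 years) before Chaudhari (22 years).
Among Delgado and Dimitriou, by date of commission (earlier first): Delgado (11 Apr 2002) before Dimitriou (4 Nov 2002).
Salazar and Harlow both have years on the bench 17 years, so the next rule applies.
Among Salazar and Harlow, by date of commission (earlier first): Salazar (16 Aug 2002) before Harlow (26 May 2008).
Order: Novak, Marino, Delgado, Dimitriou, Ruiz, Amari, Chaudhari, Salazar, Harlow.

Novak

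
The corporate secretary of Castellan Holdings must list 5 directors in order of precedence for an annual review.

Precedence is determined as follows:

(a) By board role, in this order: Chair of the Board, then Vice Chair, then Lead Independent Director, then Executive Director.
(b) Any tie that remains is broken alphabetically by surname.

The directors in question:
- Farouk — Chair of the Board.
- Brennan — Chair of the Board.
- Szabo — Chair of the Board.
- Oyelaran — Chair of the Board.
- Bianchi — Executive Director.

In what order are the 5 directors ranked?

Brennan, Farouk, Oyelaran, Szabo, Bianchi

By board role: Brennan, Farouk, Oyelaran and Szabo (Chair of the Board); then Bianchi (Executive Director).
Among Brennan, Farouk, Oyelaran and Szabo, alphabetically by surname: Brennan before Farouk before Oyelaran before Szabo.
Full order: Brennan, Farouk, Oyelaran, Szabo, Bianchi.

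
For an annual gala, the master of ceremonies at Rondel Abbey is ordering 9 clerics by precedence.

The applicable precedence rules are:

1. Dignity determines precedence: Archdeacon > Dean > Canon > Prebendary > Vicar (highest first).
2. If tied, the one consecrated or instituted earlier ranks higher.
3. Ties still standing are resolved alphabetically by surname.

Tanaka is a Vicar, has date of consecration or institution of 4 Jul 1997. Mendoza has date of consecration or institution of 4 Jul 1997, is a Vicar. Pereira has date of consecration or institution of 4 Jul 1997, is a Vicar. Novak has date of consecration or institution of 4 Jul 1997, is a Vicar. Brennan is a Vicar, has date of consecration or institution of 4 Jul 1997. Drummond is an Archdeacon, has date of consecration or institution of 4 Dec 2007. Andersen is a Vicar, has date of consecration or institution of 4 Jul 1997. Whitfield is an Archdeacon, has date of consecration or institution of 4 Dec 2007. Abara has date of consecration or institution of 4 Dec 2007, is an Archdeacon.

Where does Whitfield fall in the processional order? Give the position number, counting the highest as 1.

3

By dignity: Abara, Drummond and Whitfield (Archdeacon); then Andersen, Brennan, Mendoza, Novak, Pereira and Tanaka (Vicar).
Abara, Drummond and Whitfield all have date of consecration or institution 4 Dec 2007, so the next rule applies.
Among Abara, Drummond and Whitfield, alphabetically by surname: Abara before Drummond before Whitfield.
Andersen, Brennan, Mendoza, Novak, Pereira and Tanaka all have date of consecration or institution 4 Jul 1997, so the next rule applies.
Among Andersen, Brennan, Mendoza, Novak, Pereira and Tanaka, alphabetically by surname: Andersen before Brennan before Mendoza before Novak before Pereira before Tanaka.
Order: Abara, Drummond, Whitfield, Andersen, Brennan, Mendoza, Novak, Pereira, Tanaka. So position 3.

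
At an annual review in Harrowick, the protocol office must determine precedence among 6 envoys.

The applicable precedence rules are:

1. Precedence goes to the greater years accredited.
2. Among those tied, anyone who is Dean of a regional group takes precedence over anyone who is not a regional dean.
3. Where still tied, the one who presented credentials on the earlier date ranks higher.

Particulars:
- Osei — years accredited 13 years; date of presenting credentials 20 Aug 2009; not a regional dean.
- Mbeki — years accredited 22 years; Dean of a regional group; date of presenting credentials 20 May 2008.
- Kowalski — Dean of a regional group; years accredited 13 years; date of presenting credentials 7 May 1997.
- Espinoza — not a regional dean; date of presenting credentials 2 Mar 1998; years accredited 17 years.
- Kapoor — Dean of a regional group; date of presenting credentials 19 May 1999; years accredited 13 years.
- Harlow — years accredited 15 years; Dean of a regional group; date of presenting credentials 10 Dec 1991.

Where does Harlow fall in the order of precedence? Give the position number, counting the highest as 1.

By years accredited (higher first): Mbeki (22 years); then Espinoza (17 years); then Harlow (15 years); then Kowalski, Kapoor and Osei (each 13 years).
Among Kowalski, Kapoor and Osei, Dean of a regional group before not a regional dean: Kowalski and Kapoor (Dean of a regional group) before Osei (not a regional dean).
Among Kowalski and Kapoor, by date of presenting credentials (earlier first): Kowalski (7 May 1997) before Kapoor (19 May 1999).
Order: Mbeki, Espinoza, Harlow, Kowalski, Kapoor, Osei. So position 3.

3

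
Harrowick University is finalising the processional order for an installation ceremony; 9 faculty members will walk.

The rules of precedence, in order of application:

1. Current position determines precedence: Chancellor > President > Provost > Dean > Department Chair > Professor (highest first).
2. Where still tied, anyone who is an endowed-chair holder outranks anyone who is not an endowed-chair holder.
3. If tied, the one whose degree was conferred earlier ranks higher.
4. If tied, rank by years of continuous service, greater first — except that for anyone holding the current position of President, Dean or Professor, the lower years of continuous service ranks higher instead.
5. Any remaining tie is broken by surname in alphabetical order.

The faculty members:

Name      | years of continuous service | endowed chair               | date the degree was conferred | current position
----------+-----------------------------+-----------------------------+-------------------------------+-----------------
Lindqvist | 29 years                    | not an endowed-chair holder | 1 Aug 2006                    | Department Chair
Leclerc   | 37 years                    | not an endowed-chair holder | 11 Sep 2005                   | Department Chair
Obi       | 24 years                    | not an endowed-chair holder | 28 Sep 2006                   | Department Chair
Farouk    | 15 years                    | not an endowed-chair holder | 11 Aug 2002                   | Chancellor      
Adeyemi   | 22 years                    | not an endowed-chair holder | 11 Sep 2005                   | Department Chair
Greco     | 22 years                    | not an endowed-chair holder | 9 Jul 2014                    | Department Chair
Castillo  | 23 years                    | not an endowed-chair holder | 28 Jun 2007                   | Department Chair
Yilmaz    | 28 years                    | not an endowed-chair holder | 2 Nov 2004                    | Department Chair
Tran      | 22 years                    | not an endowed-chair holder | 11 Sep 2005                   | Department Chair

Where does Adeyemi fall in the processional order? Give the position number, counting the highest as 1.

By current position: Farouk (Chancellor); then Yilmaz, Leclerc, Adeyemi, Tran, Lindqvist, Obi, Castillo and Greco (Department Chair).
Yilmaz, Leclerc, Adeyemi, Tran, Lindqvist, Obi, Castillo and Greco are each not an endowed-chair holder, so the next rule applies.
Among Yilmaz, Leclerc, Adeyemi, Tran, Lindqvist, Obi, Castillo and Greco, by date the degree was conferred (earlier first): Yilmaz (2 Nov 2004) before Leclerc, Adeyemi and Tran (11 Sep 2005) before Lindqvist (1 Aug 2006) before Obi (28 Sep 2006) before Castillo (28 Jun 2007) before Greco (9 Jul 2014).
Among Leclerc, Adeyemi and Tran, by years of continuous service (higher first): Leclerc (37 years) before Adeyemi and Tran (22 years).
Among Adeyemi and Tran, alphabetically by surname: Adeyemi before Tran.
Order: Farouk, Yilmaz, Leclerc, Adeyemi, Tran, Lindqvist, Obi, Castillo, Greco. So position 4.

4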